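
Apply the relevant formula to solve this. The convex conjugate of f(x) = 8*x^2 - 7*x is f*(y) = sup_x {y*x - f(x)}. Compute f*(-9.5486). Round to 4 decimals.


f*(y) = sup_x {y*x - a*x^2 - b*x} = sup_x {(y-b)*x - a*x^2}
FOC: (y - b) - 2a*x = 0 => x* = (y - b)/(2a)
x* = (-9.5486 + 7)/(2*8) = -0.1593
f*(-9.5486) = (y-b)^2/(4a) = (-9.5486 + 7)^2/(4*8)
= 6.4954/32 = 0.203


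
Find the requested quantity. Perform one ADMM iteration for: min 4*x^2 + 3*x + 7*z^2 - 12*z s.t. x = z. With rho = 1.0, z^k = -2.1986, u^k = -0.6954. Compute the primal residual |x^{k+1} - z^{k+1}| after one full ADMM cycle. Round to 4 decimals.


ADMM iteration with rho = 1.0, z^k = -2.1986, u^k = -0.6954
Step 1: x-update.
Minimize 4*x^2 + 3*x + (1.0/2)*(x + 2.1986 - 0.6954)^2
FOC: (2*4 + 1.0)*x = -3 + 1.0*(-2.1986 + 0.6954)
x^{k+1} = -0.5004
Step 2: z-update.
Minimize 7*z^2 - 12*z + (1.0/2)*(-0.5004 - z - 0.6954)^2
FOC: (2*7 + 1.0)*z = 12 + 1.0*(-0.5004 - 0.6954)
z^{k+1} = 0.7203
Step 3: u-update.
u^{k+1} = -0.6954 - 0.5004 - 0.7203 = -1.916
Step 4: Primal residual = |-0.5004 - 0.7203| = 1.2206


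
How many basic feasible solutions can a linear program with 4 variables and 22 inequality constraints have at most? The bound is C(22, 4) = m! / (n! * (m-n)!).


Each vertex corresponds to some choice of n active constraints out of m, so the number of vertices is at most C(m, n) = m! / (n!(m-n)!).
m = 22, n = 4
Numerator: 22 * 21 * 20 * 19
Denominator: 4! = 24
C(22, 4) = 7315


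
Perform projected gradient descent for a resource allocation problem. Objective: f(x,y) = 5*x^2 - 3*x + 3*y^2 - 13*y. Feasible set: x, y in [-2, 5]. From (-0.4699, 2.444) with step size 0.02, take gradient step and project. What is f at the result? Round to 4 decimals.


Step 1: Compute gradient at (-0.4699, 2.444).
grad_x = 2*5*-0.4699 - 3 = -7.699
grad_y = 2*3*2.444 - 13 = 1.664
Step 2: Gradient step.
x_raw = -0.4699 - 0.02*-7.699 = -0.3159
y_raw = 2.444 - 0.02*1.664 = 2.4107
Step 3: Project onto [-2, 5].
x_proj = clip(-0.3159) = -0.3159
y_proj = clip(2.4107) = 2.4107
Step 4: Evaluate f.
f(-0.3159, 2.4107) = -12.4579


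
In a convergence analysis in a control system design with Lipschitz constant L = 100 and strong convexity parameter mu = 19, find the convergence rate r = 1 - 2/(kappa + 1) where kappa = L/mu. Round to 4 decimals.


Step 1: Compute the condition number.
kappa = L/mu = 100/19 = 5.2632
Step 2: Compute the convergence rate.
r = 1 - 2/(kappa + 1) = 1 - 2*mu/(L + mu) = (L - mu)/(L + mu) = 81/119 = 0.6807


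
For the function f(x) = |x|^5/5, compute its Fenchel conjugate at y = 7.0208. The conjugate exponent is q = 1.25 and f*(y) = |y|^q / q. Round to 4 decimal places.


The conjugate exponent q satisfies 1/p + 1/q = 1.
p = 5, so q = 5/(5 - 1) = 1.25
|y|^q = 7.0208^1.25 = 11.4283
f*(7.0208) = 11.4283 / 1.25 = 9.1427


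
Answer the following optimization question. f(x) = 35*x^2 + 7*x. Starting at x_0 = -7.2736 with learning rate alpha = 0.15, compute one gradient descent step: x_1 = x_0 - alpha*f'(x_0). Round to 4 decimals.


We compute the gradient at x_0 and apply the update.
f'(x) = 70*x + 7
f'(-7.2736) = 70*-7.2736 + 7 = -502.152
x_1 = -7.2736 - 0.15*-502.152 = 68.0492


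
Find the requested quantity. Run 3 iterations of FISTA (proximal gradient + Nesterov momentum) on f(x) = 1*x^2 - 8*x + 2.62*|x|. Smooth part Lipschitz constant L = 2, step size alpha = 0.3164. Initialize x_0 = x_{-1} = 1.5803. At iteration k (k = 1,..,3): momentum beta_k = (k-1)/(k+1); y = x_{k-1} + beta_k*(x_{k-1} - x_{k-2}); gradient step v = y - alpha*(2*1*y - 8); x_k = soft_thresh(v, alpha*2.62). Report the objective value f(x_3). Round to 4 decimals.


FISTA on f(x) = 1*x^2 - 8*x + 2.62*|x|
L = 2, alpha = 0.3164
Iteration 1: beta = 0.0, y = 1.5803 + 0.0*(1.5803 - 1.5803) = 1.5803
  grad(y) = -4.8394, v = y - alpha*grad = 3.1115
  prox(v) = soft_thresh(3.1115, 0.829) = 2.2825
Iteration 2: beta = 0.3333, y = 2.2825 + 0.3333*(2.2825 - 1.5803) = 2.5166
  grad(y) = -2.9668, v = y - alpha*grad = 3.4553
  prox(v) = soft_thresh(3.4553, 0.829) = 2.6263
Iteration 3: beta = 0.5, y = 2.6263 + 0.5*(2.6263 - 2.2825) = 2.7982
  grad(y) = -2.4035, v = y - alpha*grad = 3.5587
  prox(v) = soft_thresh(3.5587, 0.829) = 2.7297
f(x_3) = 1*2.7297^2 - 8*2.7297 + 2.62*|2.7297| = -7.2345


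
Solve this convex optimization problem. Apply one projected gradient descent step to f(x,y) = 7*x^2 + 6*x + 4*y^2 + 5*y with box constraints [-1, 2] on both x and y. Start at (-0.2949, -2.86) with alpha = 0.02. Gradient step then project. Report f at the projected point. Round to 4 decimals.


Step 1: Compute gradient at (-0.2949, -2.86).
grad_x = 2*7*-0.2949 + 6 = 1.8714
grad_y = 2*4*-2.86 + 5 = -17.88
Step 2: Gradient step.
x_raw = -0.2949 - 0.02*1.8714 = -0.3323
y_raw = -2.86 - 0.02*-17.88 = -2.5024
Step 3: Project onto [-1, 2].
x_proj = clip(-0.3323) = -0.3323
y_proj = clip(-2.5024) = -1.0
Step 4: Evaluate f.
f(-0.3323, -1.0) = -2.2209


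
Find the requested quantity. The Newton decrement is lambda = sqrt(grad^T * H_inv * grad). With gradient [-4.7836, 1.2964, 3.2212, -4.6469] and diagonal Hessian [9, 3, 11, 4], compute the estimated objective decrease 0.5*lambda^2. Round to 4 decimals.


Step 1: H is diagonal, so H^(-1) * g = [-0.5315, 0.4321, 0.2928, -1.1617].
Step 2: g^T H^(-1) g = sum_i g_i^2 / H_ii
  = (-4.7836)^2/9 + (1.2964)^2/3 + (3.2212)^2/11 + (-4.6469)^2/4
  = 2.5425 + 0.5602 + 0.9433 + 5.3984 = 9.4445
Step 3: Objective decrease = 0.5 * g^T H^(-1) g = 4.7222


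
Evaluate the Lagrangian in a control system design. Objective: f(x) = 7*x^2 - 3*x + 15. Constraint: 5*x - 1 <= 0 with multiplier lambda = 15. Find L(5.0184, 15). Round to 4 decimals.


Step 1: Evaluate f(x).
f(5.0184) = 7*5.0184^2 - 3*5.0184 + 15 = 176.2352
Step 2: Evaluate g(x).
g(5.0184) = 5*5.0184 - 1 = 24.092
Step 3: Compute Lagrangian.
L = 176.2352 + 15*24.092 = 537.6152


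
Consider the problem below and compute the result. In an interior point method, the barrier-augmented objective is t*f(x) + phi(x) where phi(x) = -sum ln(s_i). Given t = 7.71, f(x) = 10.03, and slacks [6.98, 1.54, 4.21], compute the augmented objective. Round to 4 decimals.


Step 1: Compute log-barrier.
ln values: [1.943, 0.4318, 1.4375]
phi = -(1.943 + 0.4318 + 1.4375) = -3.8123
Step 2: Compute augmented objective.
t*f(x) = 7.71*10.03 = 77.3313
Total = 77.3313 - 3.8123 = 73.519


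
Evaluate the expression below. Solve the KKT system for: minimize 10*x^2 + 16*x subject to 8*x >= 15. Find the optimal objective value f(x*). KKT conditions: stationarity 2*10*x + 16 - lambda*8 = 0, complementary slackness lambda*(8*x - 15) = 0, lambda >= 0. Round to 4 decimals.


Step 1: Try lambda = 0 (constraint inactive).
x_unc = -16/(2*10) = -0.8
Check: 8*-0.8 = -6.4 < 15 -- violated!
Step 2: Constraint must be active: 8*x = 15
x* = 15/8 = 1.875
lambda = (2*10*1.875 + 16)/8 = 6.6875
Step 3: Compute optimal value.
f(x*) = 10*1.875^2 + 16*1.875 = 65.1563


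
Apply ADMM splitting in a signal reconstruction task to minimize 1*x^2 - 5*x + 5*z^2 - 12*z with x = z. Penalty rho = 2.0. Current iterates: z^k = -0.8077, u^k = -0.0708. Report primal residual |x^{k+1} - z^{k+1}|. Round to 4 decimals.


ADMM iteration with rho = 2.0, z^k = -0.8077, u^k = -0.0708
Step 1: x-update.
Minimize 1*x^2 - 5*x + (2.0/2)*(x + 0.8077 - 0.0708)^2
FOC: (2*1 + 2.0)*x = 5 + 2.0*(-0.8077 + 0.0708)
x^{k+1} = 0.8816
Step 2: z-update.
Minimize 5*z^2 - 12*z + (2.0/2)*(0.8816 - z - 0.0708)^2
FOC: (2*5 + 2.0)*z = 12 + 2.0*(0.8816 - 0.0708)
z^{k+1} = 1.1351
Step 3: u-update.
u^{k+1} = -0.0708 + 0.8816 - 1.1351 = -0.3244
Step 4: Primal residual = |0.8816 - 1.1351| = 0.2536


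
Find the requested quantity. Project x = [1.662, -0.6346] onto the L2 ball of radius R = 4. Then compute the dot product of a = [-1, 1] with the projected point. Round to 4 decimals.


Step 1: Compute ||x|| (intermediates to 6 decimals).
||x|| = sqrt(1.662^2 + (-0.6346)^2) = 1.779034
Step 2: Project.
Since ||x|| <= R, proj = x (no scaling needed).
proj(x) = [1.662, -0.6346]
Step 3: Dot product.
a^T * proj(x) = -1*1.662 + 1*(-0.6346) = -2.2966


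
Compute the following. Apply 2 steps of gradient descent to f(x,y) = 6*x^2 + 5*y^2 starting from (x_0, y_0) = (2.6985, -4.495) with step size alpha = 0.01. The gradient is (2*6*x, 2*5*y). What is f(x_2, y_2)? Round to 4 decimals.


Gradient descent on f(x,y) = 6*x^2 + 5*y^2.
Starting point: (2.6985, -4.495), alpha = 0.01
Step 1: grad_x = 2*6*2.6985 = 32.382, grad_y = 2*5*-4.495 = -44.95
  x_1 = 2.6985 - 0.01*32.382 = 2.3747
  y_1 = -4.495 - 0.01*-44.95 = -4.0455
Step 2: grad_x = 2*6*2.3747 = 28.4962, grad_y = 2*5*-4.0455 = -40.455
  x_2 = 2.3747 - 0.01*28.4962 = 2.0897
  y_2 = -4.0455 - 0.01*-40.455 = -3.641
f(2.0897, -3.641) = 6*2.0897^2 + 5*(-3.641)^2 = 92.4841


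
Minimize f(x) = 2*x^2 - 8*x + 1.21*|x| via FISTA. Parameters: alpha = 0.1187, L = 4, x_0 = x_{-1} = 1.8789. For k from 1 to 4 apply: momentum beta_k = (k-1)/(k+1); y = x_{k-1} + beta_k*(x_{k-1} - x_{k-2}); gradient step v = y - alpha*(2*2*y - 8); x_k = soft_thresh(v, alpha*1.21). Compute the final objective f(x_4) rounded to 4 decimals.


FISTA on f(x) = 2*x^2 - 8*x + 1.21*|x|
L = 4, alpha = 0.1187
Iteration 1: beta = 0.0, y = 1.8789 + 0.0*(1.8789 - 1.8789) = 1.8789
  grad(y) = -0.4844, v = y - alpha*grad = 1.9364
  prox(v) = soft_thresh(1.9364, 0.1436) = 1.7928
Iteration 2: beta = 0.3333, y = 1.7928 + 0.3333*(1.7928 - 1.8789) = 1.7641
  grad(y) = -0.9438, v = y - alpha*grad = 1.8761
  prox(v) = soft_thresh(1.8761, 0.1436) = 1.7325
Iteration 3: beta = 0.5, y = 1.7325 + 0.5*(1.7325 - 1.7928) = 1.7023
  grad(y) = -1.1908, v = y - alpha*grad = 1.8436
  prox(v) = soft_thresh(1.8436, 0.1436) = 1.7
Iteration 4: beta = 0.6, y = 1.7 + 0.6*(1.7 - 1.7325) = 1.6806
  grad(y) = -1.2778, v = y - alpha*grad = 1.8322
  prox(v) = soft_thresh(1.8322, 0.1436) = 1.6886
f(x_4) = 2*1.6886^2 - 8*1.6886 + 1.21*|1.6886| = -5.7629


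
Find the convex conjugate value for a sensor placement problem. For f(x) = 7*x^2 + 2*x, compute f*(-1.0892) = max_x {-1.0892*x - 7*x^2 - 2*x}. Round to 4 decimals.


f*(y) = sup_x {y*x - a*x^2 - b*x} = sup_x {(y-b)*x - a*x^2}
FOC: (y - b) - 2a*x = 0 => x* = (y - b)/(2a)
x* = (-1.0892 - 2)/(2*7) = -0.2207
f*(-1.0892) = (y-b)^2/(4a) = (-1.0892 - 2)^2/(4*7)
= 9.5432/28 = 0.3408


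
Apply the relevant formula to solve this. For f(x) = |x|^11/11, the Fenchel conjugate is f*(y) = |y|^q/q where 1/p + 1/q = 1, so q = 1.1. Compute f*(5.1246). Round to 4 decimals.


The conjugate exponent q satisfies 1/p + 1/q = 1.
p = 11, so q = 11/(11 - 1) = 1.1
|y|^q = 5.1246^1.1 = 6.0343
f*(5.1246) = 6.0343 / 1.1 = 5.4857


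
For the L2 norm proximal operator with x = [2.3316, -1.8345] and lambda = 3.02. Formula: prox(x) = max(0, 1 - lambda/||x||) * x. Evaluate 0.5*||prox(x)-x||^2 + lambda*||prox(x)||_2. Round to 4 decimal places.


Step 1: Compute ||x||.
||x|| = 2.9668
Step 2: Compute scaling factor.
scale = max(0, 1 - 3.02/2.9668) = 0.0
Step 3: prox(x) = [0.0, -0.0]
||prox(x)|| = 0.0
Step 4: Proximal objective.
0.5*||prox-x||^2 = 4.4009
lambda*||prox|| = 0.0
Total = 4.4009


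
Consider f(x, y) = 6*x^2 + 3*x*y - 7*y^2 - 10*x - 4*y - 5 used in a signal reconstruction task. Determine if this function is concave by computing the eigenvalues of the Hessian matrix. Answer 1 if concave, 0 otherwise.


The Hessian of f(x,y) = 6*x^2 + 3*x*y - 7*y^2 - 10*x - 4*y - 5 is:
H = [[12, 3], [3, -14]]
Trace = 12 - 14 = -2
Determinant = 12*-14 - (3)^2 = -177
Discriminant = (-2)^2 - 4*-177 = 712.0
Eigenvalues: lambda_1 = -14.3417, lambda_2 = 12.3417
The function is not concave.

0


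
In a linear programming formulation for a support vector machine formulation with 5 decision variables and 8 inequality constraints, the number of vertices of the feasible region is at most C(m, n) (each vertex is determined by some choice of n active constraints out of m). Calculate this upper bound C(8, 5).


Each vertex corresponds to some choice of n active constraints out of m, so the number of vertices is at most C(m, n) = m! / (n!(m-n)!).
m = 8, n = 5
Numerator: 8 * 7 * 6 * 5 * 4
Denominator: 5! = 120
C(8, 5) = 56


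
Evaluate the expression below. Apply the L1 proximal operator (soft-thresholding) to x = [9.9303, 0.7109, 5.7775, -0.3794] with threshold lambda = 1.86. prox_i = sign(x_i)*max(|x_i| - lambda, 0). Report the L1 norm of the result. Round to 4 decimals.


Soft-thresholding with lambda = 1.86:
prox(9.9303) = sign(9.9303)*max(|9.9303| - 1.86, 0) = 8.0703
prox(0.7109) = sign(0.7109)*max(|0.7109| - 1.86, 0) = 0.0
prox(5.7775) = sign(5.7775)*max(|5.7775| - 1.86, 0) = 3.9175
prox(-0.3794) = sign(-0.3794)*max(|-0.3794| - 1.86, 0) = 0.0
prox(x) = [8.0703, 0.0, 3.9175, 0.0]
||prox(x)||_1 = 8.0703 + 0.0 + 3.9175 + 0.0 = 11.9878


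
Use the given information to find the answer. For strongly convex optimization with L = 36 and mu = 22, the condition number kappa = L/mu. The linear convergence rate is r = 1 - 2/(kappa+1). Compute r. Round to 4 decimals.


Step 1: Compute the condition number.
kappa = L/mu = 36/22 = 1.6364
Step 2: Compute the convergence rate.
r = 1 - 2/(kappa + 1) = 1 - 2*mu/(L + mu) = (L - mu)/(L + mu) = 14/58 = 0.2414


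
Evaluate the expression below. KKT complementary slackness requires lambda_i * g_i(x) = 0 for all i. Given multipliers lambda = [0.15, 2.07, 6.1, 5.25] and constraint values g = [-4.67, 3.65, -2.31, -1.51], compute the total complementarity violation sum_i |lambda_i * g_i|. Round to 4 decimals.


KKT complementary slackness check:
lambda_1 * g_1 = 0.15 * -4.67 = -0.7005
lambda_2 * g_2 = 2.07 * 3.65 = 7.5555
lambda_3 * g_3 = 6.1 * -2.31 = -14.091
lambda_4 * g_4 = 5.25 * -1.51 = -7.9275
Total violation = 0.7005 + 7.5555 + 14.091 + 7.9275 = 30.2745


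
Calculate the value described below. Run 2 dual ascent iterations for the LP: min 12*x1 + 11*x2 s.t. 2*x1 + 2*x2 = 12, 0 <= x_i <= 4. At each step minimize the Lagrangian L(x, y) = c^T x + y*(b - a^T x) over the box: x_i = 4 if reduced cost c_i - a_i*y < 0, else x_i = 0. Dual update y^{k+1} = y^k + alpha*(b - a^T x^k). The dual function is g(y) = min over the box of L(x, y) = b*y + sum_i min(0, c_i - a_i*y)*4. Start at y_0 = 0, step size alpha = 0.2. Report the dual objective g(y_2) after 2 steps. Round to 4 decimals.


Dual ascent for LP: min 12*x1 + 11*x2, 2*x1 + 2*x2 = 12, 0 <= x_i <= 4
Step 1: y^k = 0.0, reduced costs: (12.0, 11.0)
  x^k = (0.0, 0.0), subgradient = b - a^T x = 12.0
  y^{k+1} = 0.0 + 0.2*12.0 = 2.4
Step 2: y^k = 2.4, reduced costs: (7.2, 6.2)
  x^k = (0.0, 0.0), subgradient = b - a^T x = 12.0
  y^{k+1} = 2.4 + 0.2*12.0 = 4.8
Dual objective at y_2 = 4.8: reduced costs (2.4, 1.4), box minimizer x = (0.0, 0.0)
g(y_2) = b*y + (c1 - a1*y)*x1 + (c2 - a2*y)*x2 = 12*4.8 + 2.4*0.0 + 1.4*0.0 = 57.6 + 0.0 + 0.0 = 57.6


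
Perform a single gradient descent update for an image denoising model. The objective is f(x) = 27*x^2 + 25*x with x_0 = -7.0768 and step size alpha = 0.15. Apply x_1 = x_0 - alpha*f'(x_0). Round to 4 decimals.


We compute the gradient at x_0 and apply the update.
f'(x) = 54*x + 25
f'(-7.0768) = 54*-7.0768 + 25 = -357.1472
x_1 = -7.0768 - 0.15*-357.1472 = 46.4953


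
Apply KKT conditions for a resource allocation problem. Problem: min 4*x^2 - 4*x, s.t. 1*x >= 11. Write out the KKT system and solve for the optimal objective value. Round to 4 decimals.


Step 1: Try lambda = 0 (constraint inactive).
x_unc = 4/(2*4) = 0.5
Check: 1*0.5 = 0.5 < 11 -- violated!
Step 2: Constraint must be active: 1*x = 11
x* = 11/1 = 11.0
lambda = (2*4*11.0 - 4)/1 = 84.0
Step 3: Compute optimal value.
f(x*) = 4*11.0^2 - 4*11.0 = 440.0


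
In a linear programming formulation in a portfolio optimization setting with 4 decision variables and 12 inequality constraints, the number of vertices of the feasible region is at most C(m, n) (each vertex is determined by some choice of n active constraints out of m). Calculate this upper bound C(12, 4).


Each vertex corresponds to some choice of n active constraints out of m, so the number of vertices is at most C(m, n) = m! / (n!(m-n)!).
m = 12, n = 4
Numerator: 12 * 11 * 10 * 9
Denominator: 4! = 24
C(12, 4) = 495


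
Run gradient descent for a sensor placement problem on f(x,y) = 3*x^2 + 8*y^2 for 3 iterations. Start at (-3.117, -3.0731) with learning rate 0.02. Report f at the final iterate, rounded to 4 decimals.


Gradient descent on f(x,y) = 3*x^2 + 8*y^2.
Starting point: (-3.117, -3.0731), alpha = 0.02
Step 1: grad_x = 2*3*-3.117 = -18.702, grad_y = 2*8*-3.0731 = -49.1696
  x_1 = -3.117 - 0.02*-18.702 = -2.743
  y_1 = -3.0731 - 0.02*-49.1696 = -2.0897
Step 2: grad_x = 2*3*-2.743 = -16.4578, grad_y = 2*8*-2.0897 = -33.4353
  x_2 = -2.743 - 0.02*-16.4578 = -2.4138
  y_2 = -2.0897 - 0.02*-33.4353 = -1.421
Step 3: grad_x = 2*3*-2.4138 = -14.4828, grad_y = 2*8*-1.421 = -22.736
  x_3 = -2.4138 - 0.02*-14.4828 = -2.1241
  y_3 = -1.421 - 0.02*-22.736 = -0.9663
f(-2.1241, -0.9663) = 3*(-2.1241)^2 + 8*(-0.9663)^2 = 21.0056


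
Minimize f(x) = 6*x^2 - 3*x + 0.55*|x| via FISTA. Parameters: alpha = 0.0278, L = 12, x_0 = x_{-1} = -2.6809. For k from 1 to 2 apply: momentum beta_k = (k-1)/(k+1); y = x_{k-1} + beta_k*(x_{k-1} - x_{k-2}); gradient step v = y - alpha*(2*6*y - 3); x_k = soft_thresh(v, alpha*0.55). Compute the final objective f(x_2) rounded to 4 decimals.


FISTA on f(x) = 6*x^2 - 3*x + 0.55*|x|
L = 12, alpha = 0.0278
Iteration 1: beta = 0.0, y = -2.6809 + 0.0*(-2.6809 + 2.6809) = -2.6809
  grad(y) = -35.1708, v = y - alpha*grad = -1.7032
  prox(v) = soft_thresh(-1.7032, 0.0153) = -1.6879
Iteration 2: beta = 0.3333, y = -1.6879 + 0.3333*(-1.6879 + 2.6809) = -1.3568
  grad(y) = -19.2822, v = y - alpha*grad = -0.8208
  prox(v) = soft_thresh(-0.8208, 0.0153) = -0.8055
f(x_2) = 6*(-0.8055)^2 - 3*(-0.8055) + 0.55*|-0.8055| = 6.7527


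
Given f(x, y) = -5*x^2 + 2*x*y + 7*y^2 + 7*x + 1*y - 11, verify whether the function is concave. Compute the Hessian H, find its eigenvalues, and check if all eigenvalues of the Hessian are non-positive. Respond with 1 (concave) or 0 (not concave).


The Hessian of f(x,y) = -5*x^2 + 2*x*y + 7*y^2 + 7*x + 1*y - 11 is:
H = [[-10, 2], [2, 14]]
Trace = -10 + 14 = 4
Determinant = -10*14 - (2)^2 = -144
Discriminant = (4)^2 - 4*-144 = 592.0
Eigenvalues: lambda_1 = -10.1655, lambda_2 = 14.1655
The function is not concave.

0


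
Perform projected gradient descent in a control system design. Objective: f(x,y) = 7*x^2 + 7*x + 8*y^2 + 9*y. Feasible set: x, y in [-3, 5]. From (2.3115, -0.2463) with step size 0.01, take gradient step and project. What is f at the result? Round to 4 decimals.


Step 1: Compute gradient at (2.3115, -0.2463).
grad_x = 2*7*2.3115 + 7 = 39.361
grad_y = 2*8*-0.2463 + 9 = 5.0592
Step 2: Gradient step.
x_raw = 2.3115 - 0.01*39.361 = 1.9179
y_raw = -0.2463 - 0.01*5.0592 = -0.2969
Step 3: Project onto [-3, 5].
x_proj = clip(1.9179) = 1.9179
y_proj = clip(-0.2969) = -0.2969
Step 4: Evaluate f.
f(1.9179, -0.2969) = 37.2065


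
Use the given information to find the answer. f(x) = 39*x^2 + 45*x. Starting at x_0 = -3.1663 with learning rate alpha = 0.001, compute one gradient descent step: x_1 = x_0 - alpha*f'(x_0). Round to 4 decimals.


We compute the gradient at x_0 and apply the update.
f'(x) = 78*x + 45
f'(-3.1663) = 78*-3.1663 + 45 = -201.9714
x_1 = -3.1663 - 0.001*-201.9714 = -2.9643


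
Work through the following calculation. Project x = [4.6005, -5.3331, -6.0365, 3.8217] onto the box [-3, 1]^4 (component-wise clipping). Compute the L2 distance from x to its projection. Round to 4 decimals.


Project each component onto [-3, 1].
clip(4.6005) = 1.0, clip(-5.3331) = -3.0, clip(-6.0365) = -3.0, clip(3.8217) = 1.0
Projection = [1.0, -3.0, -3.0, 1.0]
Squared diffs: [12.9636, 5.4434, 9.2203, 7.962]
Distance = sqrt(35.5893) = 5.9657


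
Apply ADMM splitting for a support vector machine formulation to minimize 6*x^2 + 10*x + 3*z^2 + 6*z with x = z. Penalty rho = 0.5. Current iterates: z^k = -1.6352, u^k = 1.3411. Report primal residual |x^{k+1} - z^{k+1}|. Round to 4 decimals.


ADMM iteration with rho = 0.5, z^k = -1.6352, u^k = 1.3411
Step 1: x-update.
Minimize 6*x^2 + 10*x + (0.5/2)*(x + 1.6352 + 1.3411)^2
FOC: (2*6 + 0.5)*x = -10 + 0.5*(-1.6352 - 1.3411)
x^{k+1} = -0.9191
Step 2: z-update.
Minimize 3*z^2 + 6*z + (0.5/2)*(-0.9191 - z + 1.3411)^2
FOC: (2*3 + 0.5)*z = -6 + 0.5*(-0.9191 + 1.3411)
z^{k+1} = -0.8906
Step 3: u-update.
u^{k+1} = 1.3411 - 0.9191 + 0.8906 = 1.3127
Step 4: Primal residual = |-0.9191 + 0.8906| = 0.0284


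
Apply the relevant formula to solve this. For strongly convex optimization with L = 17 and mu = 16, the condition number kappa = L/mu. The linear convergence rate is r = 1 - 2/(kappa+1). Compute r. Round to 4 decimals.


Step 1: Compute the condition number.
kappa = L/mu = 17/16 = 1.0625
Step 2: Compute the convergence rate.
r = 1 - 2/(kappa + 1) = 1 - 2*mu/(L + mu) = (L - mu)/(L + mu) = 1/33 = 0.0303


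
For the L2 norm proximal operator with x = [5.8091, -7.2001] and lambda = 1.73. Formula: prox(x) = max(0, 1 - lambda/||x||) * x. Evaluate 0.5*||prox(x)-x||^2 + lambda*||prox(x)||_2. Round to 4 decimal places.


Step 1: Compute ||x||.
||x|| = 9.2513
Step 2: Compute scaling factor.
scale = max(0, 1 - 1.73/9.2513) = 0.813
Step 3: prox(x) = [4.7228, -5.8537]
||prox(x)|| = 7.5213
Step 4: Proximal objective.
0.5*||prox-x||^2 = 1.4965
lambda*||prox|| = 13.0118
Total = 14.5083


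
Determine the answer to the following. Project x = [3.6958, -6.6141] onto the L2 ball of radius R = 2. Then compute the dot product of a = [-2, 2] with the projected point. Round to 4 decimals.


Step 1: Compute ||x|| (intermediates to 6 decimals).
||x|| = sqrt(3.6958^2 + (-6.6141)^2) = 7.576626
Step 2: Project.
Since ||x|| > R, scale = R/||x|| = 2/7.576626 = 0.26397, proj(x) = scale * x
proj(x) = [0.97558, -1.745924]
Step 3: Dot product.
a^T * proj(x) = -2*0.97558 + 2*(-1.745924) = -5.443


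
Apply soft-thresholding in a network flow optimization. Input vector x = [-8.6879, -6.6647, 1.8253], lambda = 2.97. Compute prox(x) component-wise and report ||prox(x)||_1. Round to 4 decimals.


Soft-thresholding with lambda = 2.97:
prox(-8.6879) = sign(-8.6879)*max(|-8.6879| - 2.97, 0) = -5.7179
prox(-6.6647) = sign(-6.6647)*max(|-6.6647| - 2.97, 0) = -3.6947
prox(1.8253) = sign(1.8253)*max(|1.8253| - 2.97, 0) = 0.0
prox(x) = [-5.7179, -3.6947, 0.0]
||prox(x)||_1 = 5.7179 + 3.6947 + 0.0 = 9.4126


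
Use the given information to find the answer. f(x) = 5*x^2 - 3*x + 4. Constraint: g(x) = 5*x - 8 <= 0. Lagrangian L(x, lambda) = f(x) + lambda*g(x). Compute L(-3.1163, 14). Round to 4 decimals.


Step 1: Evaluate f(x).
f(-3.1163) = 5*(-3.1163)^2 - 3*(-3.1163) + 4 = 61.9055
Step 2: Evaluate g(x).
g(-3.1163) = 5*-3.1163 - 8 = -23.5815
Step 3: Compute Lagrangian.
L = 61.9055 + 14*-23.5815 = -268.2355


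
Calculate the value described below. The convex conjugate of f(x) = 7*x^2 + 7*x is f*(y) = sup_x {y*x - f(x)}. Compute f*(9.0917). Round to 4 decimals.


f*(y) = sup_x {y*x - a*x^2 - b*x} = sup_x {(y-b)*x - a*x^2}
FOC: (y - b) - 2a*x = 0 => x* = (y - b)/(2a)
x* = (9.0917 - 7)/(2*7) = 0.1494
f*(9.0917) = (y-b)^2/(4a) = (9.0917 - 7)^2/(4*7)
= 4.3752/28 = 0.1563


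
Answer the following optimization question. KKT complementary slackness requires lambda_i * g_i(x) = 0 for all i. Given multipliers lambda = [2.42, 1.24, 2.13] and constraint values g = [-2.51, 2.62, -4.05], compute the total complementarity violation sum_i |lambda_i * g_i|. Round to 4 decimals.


KKT complementary slackness check:
lambda_1 * g_1 = 2.42 * -2.51 = -6.0742
lambda_2 * g_2 = 1.24 * 2.62 = 3.2488
lambda_3 * g_3 = 2.13 * -4.05 = -8.6265
Total violation = 6.0742 + 3.2488 + 8.6265 = 17.9495


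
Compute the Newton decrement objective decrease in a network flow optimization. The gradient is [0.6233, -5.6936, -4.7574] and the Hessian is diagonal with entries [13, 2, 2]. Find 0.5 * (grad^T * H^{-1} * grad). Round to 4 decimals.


Step 1: H is diagonal, so H^(-1) * g = [0.0479, -2.8468, -2.3787].
Step 2: g^T H^(-1) g = sum_i g_i^2 / H_ii
  = (0.6233)^2/13 + (-5.6936)^2/2 + (-4.7574)^2/2
  = 0.0299 + 16.2085 + 11.3164 = 27.5549
Step 3: Objective decrease = 0.5 * g^T H^(-1) g = 13.7774


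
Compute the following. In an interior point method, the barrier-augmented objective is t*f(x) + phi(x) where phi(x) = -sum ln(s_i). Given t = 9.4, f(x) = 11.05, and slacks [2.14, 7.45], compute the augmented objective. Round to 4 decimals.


Step 1: Compute log-barrier.
ln values: [0.7608, 2.0082]
phi = -(0.7608 + 2.0082) = -2.769
Step 2: Compute augmented objective.
t*f(x) = 9.4*11.05 = 103.87
Total = 103.87 - 2.769 = 101.101


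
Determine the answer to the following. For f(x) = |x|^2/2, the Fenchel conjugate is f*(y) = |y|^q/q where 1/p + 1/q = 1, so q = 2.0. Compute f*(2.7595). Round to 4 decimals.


The conjugate exponent q satisfies 1/p + 1/q = 1.
p = 2, so q = 2/(2 - 1) = 2.0
|y|^q = 2.7595^2.0 = 7.6148
f*(2.7595) = 7.6148 / 2.0 = 3.8074


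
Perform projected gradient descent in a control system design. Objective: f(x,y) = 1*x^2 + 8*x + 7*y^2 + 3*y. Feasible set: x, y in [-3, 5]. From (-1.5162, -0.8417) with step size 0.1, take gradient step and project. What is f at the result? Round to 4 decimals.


Step 1: Compute gradient at (-1.5162, -0.8417).
grad_x = 2*1*-1.5162 + 8 = 4.9676
grad_y = 2*7*-0.8417 + 3 = -8.7838
Step 2: Gradient step.
x_raw = -1.5162 - 0.1*4.9676 = -2.013
y_raw = -0.8417 - 0.1*-8.7838 = 0.0367
Step 3: Project onto [-3, 5].
x_proj = clip(-2.013) = -2.013
y_proj = clip(0.0367) = 0.0367
Step 4: Evaluate f.
f(-2.013, 0.0367) = -11.9322


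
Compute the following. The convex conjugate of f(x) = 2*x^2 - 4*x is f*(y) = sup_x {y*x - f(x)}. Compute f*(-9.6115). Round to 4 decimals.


f*(y) = sup_x {y*x - a*x^2 - b*x} = sup_x {(y-b)*x - a*x^2}
FOC: (y - b) - 2a*x = 0 => x* = (y - b)/(2a)
x* = (-9.6115 + 4)/(2*2) = -1.4029
f*(-9.6115) = (y-b)^2/(4a) = (-9.6115 + 4)^2/(4*2)
= 31.4889/8 = 3.9361


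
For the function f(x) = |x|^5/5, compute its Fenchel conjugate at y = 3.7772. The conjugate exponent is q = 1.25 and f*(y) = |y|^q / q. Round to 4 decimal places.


The conjugate exponent q satisfies 1/p + 1/q = 1.
p = 5, so q = 5/(5 - 1) = 1.25
|y|^q = 3.7772^1.25 = 5.2658
f*(3.7772) = 5.2658 / 1.25 = 4.2126


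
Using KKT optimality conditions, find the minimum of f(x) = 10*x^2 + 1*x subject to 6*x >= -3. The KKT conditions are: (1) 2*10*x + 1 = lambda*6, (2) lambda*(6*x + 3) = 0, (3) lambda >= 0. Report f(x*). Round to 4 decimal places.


Step 1: Try lambda = 0 (constraint inactive).
Stationarity: 2*10*x + 1 = 0
x* = -1/(2*10) = -0.05
Check constraint: 6*-0.05 = -0.3 >= -3 -- satisfied.
Step 2: Compute optimal value.
f(x*) = 10*(-0.05)^2 + 1*(-0.05) = -0.025


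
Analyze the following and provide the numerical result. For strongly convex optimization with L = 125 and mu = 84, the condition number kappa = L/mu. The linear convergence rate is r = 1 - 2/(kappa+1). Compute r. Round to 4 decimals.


Step 1: Compute the condition number.
kappa = L/mu = 125/84 = 1.4881
Step 2: Compute the convergence rate.
r = 1 - 2/(kappa + 1) = 1 - 2*mu/(L + mu) = (L - mu)/(L + mu) = 41/209 = 0.1962


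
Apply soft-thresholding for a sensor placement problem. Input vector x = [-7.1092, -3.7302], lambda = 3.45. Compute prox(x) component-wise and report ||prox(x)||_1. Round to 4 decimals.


Soft-thresholding with lambda = 3.45:
prox(-7.1092) = sign(-7.1092)*max(|-7.1092| - 3.45, 0) = -3.6592
prox(-3.7302) = sign(-3.7302)*max(|-3.7302| - 3.45, 0) = -0.2802
prox(x) = [-3.6592, -0.2802]
||prox(x)||_1 = 3.6592 + 0.2802 = 3.9394


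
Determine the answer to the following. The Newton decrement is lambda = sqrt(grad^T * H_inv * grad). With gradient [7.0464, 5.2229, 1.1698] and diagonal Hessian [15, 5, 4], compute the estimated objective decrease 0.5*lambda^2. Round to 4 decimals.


Step 1: H is diagonal, so H^(-1) * g = [0.4698, 1.0446, 0.2925].
Step 2: g^T H^(-1) g = sum_i g_i^2 / H_ii
  = (7.0464)^2/15 + (5.2229)^2/5 + (1.1698)^2/4
  = 3.3101 + 5.4557 + 0.3421 = 9.108
Step 3: Objective decrease = 0.5 * g^T H^(-1) g = 4.554


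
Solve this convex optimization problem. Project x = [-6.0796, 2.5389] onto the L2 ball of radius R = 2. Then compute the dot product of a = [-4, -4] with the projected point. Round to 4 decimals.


Step 1: Compute ||x|| (intermediates to 6 decimals).
||x|| = sqrt((-6.0796)^2 + 2.5389^2) = 6.588441
Step 2: Project.
Since ||x|| > R, scale = R/||x|| = 2/6.588441 = 0.303562, proj(x) = scale * x
proj(x) = [-1.845536, 0.770714]
Step 3: Dot product.
a^T * proj(x) = -4*(-1.845536) - 4*0.770714 = 4.2993


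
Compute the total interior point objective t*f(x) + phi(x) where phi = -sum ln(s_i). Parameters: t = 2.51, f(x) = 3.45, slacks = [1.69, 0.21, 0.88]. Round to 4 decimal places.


Step 1: Compute log-barrier.
ln values: [0.5247, -1.5606, -0.1278]
phi = -(0.5247 - 1.5606 - 0.1278) = 1.1638
Step 2: Compute augmented objective.
t*f(x) = 2.51*3.45 = 8.6595
Total = 8.6595 + 1.1638 = 9.8233


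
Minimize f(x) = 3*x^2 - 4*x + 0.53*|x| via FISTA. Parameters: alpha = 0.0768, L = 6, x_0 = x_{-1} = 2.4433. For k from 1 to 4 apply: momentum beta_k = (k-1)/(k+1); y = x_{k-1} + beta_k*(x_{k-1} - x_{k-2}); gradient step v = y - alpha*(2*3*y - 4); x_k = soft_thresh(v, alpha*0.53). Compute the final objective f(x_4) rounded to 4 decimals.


FISTA on f(x) = 3*x^2 - 4*x + 0.53*|x|
L = 6, alpha = 0.0768
Iteration 1: beta = 0.0, y = 2.4433 + 0.0*(2.4433 - 2.4433) = 2.4433
  grad(y) = 10.6598, v = y - alpha*grad = 1.6246
  prox(v) = soft_thresh(1.6246, 0.0407) = 1.5839
Iteration 2: beta = 0.3333, y = 1.5839 + 0.3333*(1.5839 - 2.4433) = 1.2975
  grad(y) = 3.7848, v = y - alpha*grad = 1.0068
  prox(v) = soft_thresh(1.0068, 0.0407) = 0.9661
Iteration 3: beta = 0.5, y = 0.9661 + 0.5*(0.9661 - 1.5839) = 0.6572
  grad(y) = -0.057, v = y - alpha*grad = 0.6615
  prox(v) = soft_thresh(0.6615, 0.0407) = 0.6208
Iteration 4: beta = 0.6, y = 0.6208 + 0.6*(0.6208 - 0.9661) = 0.4137
  grad(y) = -1.5178, v = y - alpha*grad = 0.5303
  prox(v) = soft_thresh(0.5303, 0.0407) = 0.4896
f(x_4) = 3*0.4896^2 - 4*0.4896 + 0.53*|0.4896| = -0.9798


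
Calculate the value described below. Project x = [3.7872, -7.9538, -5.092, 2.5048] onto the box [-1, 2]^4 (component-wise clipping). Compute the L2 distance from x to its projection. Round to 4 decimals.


Project each component onto [-1, 2].
clip(3.7872) = 2.0, clip(-7.9538) = -1.0, clip(-5.092) = -1.0, clip(2.5048) = 2.0
Projection = [2.0, -1.0, -1.0, 2.0]
Squared diffs: [3.1941, 48.3553, 16.7445, 0.2548]
Distance = sqrt(68.5487) = 8.2794


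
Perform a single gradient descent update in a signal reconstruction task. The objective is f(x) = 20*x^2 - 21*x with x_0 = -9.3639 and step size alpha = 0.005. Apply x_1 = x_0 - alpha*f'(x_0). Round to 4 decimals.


We compute the gradient at x_0 and apply the update.
f'(x) = 40*x - 21
f'(-9.3639) = 40*-9.3639 - 21 = -395.556
x_1 = -9.3639 - 0.005*-395.556 = -7.3861


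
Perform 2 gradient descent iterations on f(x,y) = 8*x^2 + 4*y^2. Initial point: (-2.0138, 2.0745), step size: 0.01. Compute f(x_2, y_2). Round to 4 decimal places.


Gradient descent on f(x,y) = 8*x^2 + 4*y^2.
Starting point: (-2.0138, 2.0745), alpha = 0.01
Step 1: grad_x = 2*8*-2.0138 = -32.2208, grad_y = 2*4*2.0745 = 16.596
  x_1 = -2.0138 - 0.01*-32.2208 = -1.6916
  y_1 = 2.0745 - 0.01*16.596 = 1.9085
Step 2: grad_x = 2*8*-1.6916 = -27.0655, grad_y = 2*4*1.9085 = 15.2683
  x_2 = -1.6916 - 0.01*-27.0655 = -1.4209
  y_2 = 1.9085 - 0.01*15.2683 = 1.7559
f(-1.4209, 1.7559) = 8*(-1.4209)^2 + 4*1.7559^2 = 28.4846


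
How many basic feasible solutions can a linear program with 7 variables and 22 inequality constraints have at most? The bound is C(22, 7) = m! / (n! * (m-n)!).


Each vertex corresponds to some choice of n active constraints out of m, so the number of vertices is at most C(m, n) = m! / (n!(m-n)!).
m = 22, n = 7
Numerator: 22 * 21 * 20 * 19 * 18 * 17 * 16
Denominator: 7! = 5040
C(22, 7) = 170544


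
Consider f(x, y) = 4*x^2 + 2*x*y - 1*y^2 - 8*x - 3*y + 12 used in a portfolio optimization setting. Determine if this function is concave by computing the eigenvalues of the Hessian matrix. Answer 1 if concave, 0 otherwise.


The Hessian of f(x,y) = 4*x^2 + 2*x*y - 1*y^2 - 8*x - 3*y + 12 is:
H = [[8, 2], [2, -2]]
Trace = 8 - 2 = 6
Determinant = 8*-2 - (2)^2 = -20
Discriminant = (6)^2 - 4*-20 = 116.0
Eigenvalues: lambda_1 = -2.3852, lambda_2 = 8.3852
The function is not concave.

0


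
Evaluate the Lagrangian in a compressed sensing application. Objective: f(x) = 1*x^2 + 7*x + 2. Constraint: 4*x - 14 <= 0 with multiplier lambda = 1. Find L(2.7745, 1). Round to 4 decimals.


Step 1: Evaluate f(x).
f(2.7745) = 1*2.7745^2 + 7*2.7745 + 2 = 29.1194
Step 2: Evaluate g(x).
g(2.7745) = 4*2.7745 - 14 = -2.902
Step 3: Compute Lagrangian.
L = 29.1194 + 1*-2.902 = 26.2174


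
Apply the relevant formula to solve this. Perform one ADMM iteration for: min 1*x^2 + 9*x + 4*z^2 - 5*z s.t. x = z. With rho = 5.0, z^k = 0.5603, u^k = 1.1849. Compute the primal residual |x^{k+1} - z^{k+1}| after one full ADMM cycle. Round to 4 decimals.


ADMM iteration with rho = 5.0, z^k = 0.5603, u^k = 1.1849
Step 1: x-update.
Minimize 1*x^2 + 9*x + (5.0/2)*(x - 0.5603 + 1.1849)^2
FOC: (2*1 + 5.0)*x = -9 + 5.0*(0.5603 - 1.1849)
x^{k+1} = -1.7319
Step 2: z-update.
Minimize 4*z^2 - 5*z + (5.0/2)*(-1.7319 - z + 1.1849)^2
FOC: (2*4 + 5.0)*z = 5 + 5.0*(-1.7319 + 1.1849)
z^{k+1} = 0.1742
Step 3: u-update.
u^{k+1} = 1.1849 - 1.7319 - 0.1742 = -0.7212
Step 4: Primal residual = |-1.7319 - 0.1742| = 1.9061


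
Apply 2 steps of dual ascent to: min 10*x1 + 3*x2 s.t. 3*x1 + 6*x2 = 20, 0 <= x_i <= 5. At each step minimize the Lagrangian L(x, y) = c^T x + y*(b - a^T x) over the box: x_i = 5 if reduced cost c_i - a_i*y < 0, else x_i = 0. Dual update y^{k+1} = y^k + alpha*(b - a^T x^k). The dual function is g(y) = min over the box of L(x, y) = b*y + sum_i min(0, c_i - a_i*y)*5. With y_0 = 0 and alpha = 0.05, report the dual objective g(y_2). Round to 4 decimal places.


Dual ascent for LP: min 10*x1 + 3*x2, 3*x1 + 6*x2 = 20, 0 <= x_i <= 5
Step 1: y^k = 0.0, reduced costs: (10.0, 3.0)
  x^k = (0.0, 0.0), subgradient = b - a^T x = 20.0
  y^{k+1} = 0.0 + 0.05*20.0 = 1.0
Step 2: y^k = 1.0, reduced costs: (7.0, -3.0)
  x^k = (0.0, 5.0), subgradient = b - a^T x = -10.0
  y^{k+1} = 1.0 + 0.05*-10.0 = 0.5
Dual objective at y_2 = 0.5: reduced costs (8.5, 0.0), box minimizer x = (0.0, 0.0)
g(y_2) = b*y + (c1 - a1*y)*x1 + (c2 - a2*y)*x2 = 20*0.5 + 8.5*0.0 + 0.0*0.0 = 10.0 + 0.0 + 0.0 = 10.0


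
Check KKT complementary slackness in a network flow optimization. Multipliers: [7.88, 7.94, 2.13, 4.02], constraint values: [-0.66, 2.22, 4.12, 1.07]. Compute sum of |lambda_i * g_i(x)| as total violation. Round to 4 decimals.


KKT complementary slackness check:
lambda_1 * g_1 = 7.88 * -0.66 = -5.2008
lambda_2 * g_2 = 7.94 * 2.22 = 17.6268
lambda_3 * g_3 = 2.13 * 4.12 = 8.7756
lambda_4 * g_4 = 4.02 * 1.07 = 4.3014
Total violation = 5.2008 + 17.6268 + 8.7756 + 4.3014 = 35.9046


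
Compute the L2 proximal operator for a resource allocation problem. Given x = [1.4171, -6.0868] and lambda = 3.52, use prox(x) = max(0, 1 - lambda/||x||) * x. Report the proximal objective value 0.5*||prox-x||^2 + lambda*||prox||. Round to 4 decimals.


Step 1: Compute ||x||.
||x|| = 6.2496
Step 2: Compute scaling factor.
scale = max(0, 1 - 3.52/6.2496) = 0.4368
Step 3: prox(x) = [0.6189, -2.6585]
||prox(x)|| = 2.7296
Step 4: Proximal objective.
0.5*||prox-x||^2 = 6.1952
lambda*||prox|| = 9.6082
Total = 15.8033


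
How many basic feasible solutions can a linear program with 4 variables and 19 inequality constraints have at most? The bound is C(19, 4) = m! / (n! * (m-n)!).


Each vertex corresponds to some choice of n active constraints out of m, so the number of vertices is at most C(m, n) = m! / (n!(m-n)!).
m = 19, n = 4
Numerator: 19 * 18 * 17 * 16
Denominator: 4! = 24
C(19, 4) = 3876


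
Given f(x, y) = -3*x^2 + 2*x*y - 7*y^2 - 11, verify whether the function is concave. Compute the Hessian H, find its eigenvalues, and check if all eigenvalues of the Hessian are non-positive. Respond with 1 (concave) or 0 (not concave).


The Hessian of f(x,y) = -3*x^2 + 2*x*y - 7*y^2 - 11 is:
H = [[-6, 2], [2, -14]]
Trace = -6 - 14 = -20
Determinant = -6*-14 - (2)^2 = 80
Discriminant = (-20)^2 - 4*80 = 80.0
Eigenvalues: lambda_1 = -14.4721, lambda_2 = -5.5279
The function is concave.

1


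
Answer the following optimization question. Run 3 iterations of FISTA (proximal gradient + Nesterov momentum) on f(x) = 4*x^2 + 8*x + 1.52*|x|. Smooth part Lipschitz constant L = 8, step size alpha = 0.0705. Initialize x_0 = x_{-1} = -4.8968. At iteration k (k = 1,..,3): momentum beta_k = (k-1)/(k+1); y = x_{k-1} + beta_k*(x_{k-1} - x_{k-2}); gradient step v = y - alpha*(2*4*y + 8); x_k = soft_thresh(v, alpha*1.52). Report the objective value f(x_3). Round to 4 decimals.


FISTA on f(x) = 4*x^2 + 8*x + 1.52*|x|
L = 8, alpha = 0.0705
Iteration 1: beta = 0.0, y = -4.8968 + 0.0*(-4.8968 + 4.8968) = -4.8968
  grad(y) = -31.1744, v = y - alpha*grad = -2.699
  prox(v) = soft_thresh(-2.699, 0.1072) = -2.5918
Iteration 2: beta = 0.3333, y = -2.5918 + 0.3333*(-2.5918 + 4.8968) = -1.8235
  grad(y) = -6.5882, v = y - alpha*grad = -1.3591
  prox(v) = soft_thresh(-1.3591, 0.1072) = -1.2519
Iteration 3: beta = 0.5, y = -1.2519 + 0.5*(-1.2519 + 2.5918) = -0.5819
  grad(y) = 3.3446, v = y - alpha*grad = -0.8177
  prox(v) = soft_thresh(-0.8177, 0.1072) = -0.7106
f(x_3) = 4*(-0.7106)^2 + 8*(-0.7106) + 1.52*|-0.7106| = -2.5848


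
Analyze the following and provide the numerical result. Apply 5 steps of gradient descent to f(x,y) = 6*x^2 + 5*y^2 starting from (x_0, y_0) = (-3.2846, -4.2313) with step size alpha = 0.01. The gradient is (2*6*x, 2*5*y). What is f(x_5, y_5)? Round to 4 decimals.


Gradient descent on f(x,y) = 6*x^2 + 5*y^2.
Starting point: (-3.2846, -4.2313), alpha = 0.01
Step 1: grad_x = 2*6*-3.2846 = -39.4152, grad_y = 2*5*-4.2313 = -42.313
  x_1 = -3.2846 - 0.01*-39.4152 = -2.8904
  y_1 = -4.2313 - 0.01*-42.313 = -3.8082
Step 2: grad_x = 2*6*-2.8904 = -34.6854, grad_y = 2*5*-3.8082 = -38.0817
  x_2 = -2.8904 - 0.01*-34.6854 = -2.5436
  y_2 = -3.8082 - 0.01*-38.0817 = -3.4274
Step 3: grad_x = 2*6*-2.5436 = -30.5231, grad_y = 2*5*-3.4274 = -34.2735
  x_3 = -2.5436 - 0.01*-30.5231 = -2.2384
  y_3 = -3.4274 - 0.01*-34.2735 = -3.0846
Step 4: grad_x = 2*6*-2.2384 = -26.8604, grad_y = 2*5*-3.0846 = -30.8462
  x_4 = -2.2384 - 0.01*-26.8604 = -1.9698
  y_4 = -3.0846 - 0.01*-30.8462 = -2.7762
Step 5: grad_x = 2*6*-1.9698 = -23.6371, grad_y = 2*5*-2.7762 = -27.7616
  x_5 = -1.9698 - 0.01*-23.6371 = -1.7334
  y_5 = -2.7762 - 0.01*-27.7616 = -2.4985
f(-1.7334, -2.4985) = 6*(-1.7334)^2 + 5*(-2.4985)^2 = 49.2413


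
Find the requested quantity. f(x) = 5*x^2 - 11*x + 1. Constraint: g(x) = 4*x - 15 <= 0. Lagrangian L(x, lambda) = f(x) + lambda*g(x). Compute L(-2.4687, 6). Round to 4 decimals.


Step 1: Evaluate f(x).
f(-2.4687) = 5*(-2.4687)^2 - 11*(-2.4687) + 1 = 58.6281
Step 2: Evaluate g(x).
g(-2.4687) = 4*-2.4687 - 15 = -24.8748
Step 3: Compute Lagrangian.
L = 58.6281 + 6*-24.8748 = -90.6207


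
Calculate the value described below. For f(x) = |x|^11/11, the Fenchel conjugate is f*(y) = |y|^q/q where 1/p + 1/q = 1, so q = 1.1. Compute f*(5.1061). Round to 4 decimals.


The conjugate exponent q satisfies 1/p + 1/q = 1.
p = 11, so q = 11/(11 - 1) = 1.1
|y|^q = 5.1061^1.1 = 6.0103
f*(5.1061) = 6.0103 / 1.1 = 5.4639


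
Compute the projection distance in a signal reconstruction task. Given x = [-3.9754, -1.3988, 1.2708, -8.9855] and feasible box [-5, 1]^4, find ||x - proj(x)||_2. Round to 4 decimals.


Project each component onto [-5, 1].
clip(-3.9754) = -3.9754, clip(-1.3988) = -1.3988, clip(1.2708) = 1.0, clip(-8.9855) = -5.0
Projection = [-3.9754, -1.3988, 1.0, -5.0]
Squared diffs: [0.0, 0.0, 0.0733, 15.8842]
Distance = sqrt(15.9575) = 3.9947


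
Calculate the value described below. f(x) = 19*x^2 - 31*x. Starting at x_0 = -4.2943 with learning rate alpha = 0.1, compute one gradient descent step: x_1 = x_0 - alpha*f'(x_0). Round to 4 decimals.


We compute the gradient at x_0 and apply the update.
f'(x) = 38*x - 31
f'(-4.2943) = 38*-4.2943 - 31 = -194.1834
x_1 = -4.2943 - 0.1*-194.1834 = 15.124
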